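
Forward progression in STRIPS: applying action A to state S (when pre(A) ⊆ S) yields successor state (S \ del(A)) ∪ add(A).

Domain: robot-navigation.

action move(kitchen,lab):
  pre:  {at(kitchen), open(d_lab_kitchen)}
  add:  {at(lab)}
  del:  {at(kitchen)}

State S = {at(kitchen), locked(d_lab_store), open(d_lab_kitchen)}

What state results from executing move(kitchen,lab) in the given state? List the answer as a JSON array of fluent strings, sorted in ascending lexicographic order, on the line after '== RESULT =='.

Progress:
  pre ⊆ S: {at(kitchen), open(d_lab_kitchen)} ⊆ S  — applicable
  S \ del = {locked(d_lab_store), open(d_lab_kitchen)}
  ∪ add   = {at(lab), locked(d_lab_store), open(d_lab_kitchen)}

== RESULT ==
["at(lab)", "locked(d_lab_store)", "open(d_lab_kitchen)"]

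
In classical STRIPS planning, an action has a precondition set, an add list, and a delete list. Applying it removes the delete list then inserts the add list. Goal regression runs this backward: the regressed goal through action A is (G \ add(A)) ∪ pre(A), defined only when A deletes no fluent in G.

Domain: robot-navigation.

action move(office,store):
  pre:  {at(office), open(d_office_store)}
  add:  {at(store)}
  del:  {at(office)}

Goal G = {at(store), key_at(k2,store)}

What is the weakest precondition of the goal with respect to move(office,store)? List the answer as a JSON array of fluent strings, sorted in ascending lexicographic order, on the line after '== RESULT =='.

Regress:
  G ∩ del = {}  (empty — regression defined)
  G \ add = {at(store), key_at(k2,store)} \ {at(store)} = {key_at(k2,store)}
  ∪ pre   = {key_at(k2,store)} ∪ {at(office), open(d_office_store)}
          = {at(office), key_at(k2,store), open(d_office_store)}

== RESULT ==
["at(office)", "key_at(k2,store)", "open(d_office_store)"]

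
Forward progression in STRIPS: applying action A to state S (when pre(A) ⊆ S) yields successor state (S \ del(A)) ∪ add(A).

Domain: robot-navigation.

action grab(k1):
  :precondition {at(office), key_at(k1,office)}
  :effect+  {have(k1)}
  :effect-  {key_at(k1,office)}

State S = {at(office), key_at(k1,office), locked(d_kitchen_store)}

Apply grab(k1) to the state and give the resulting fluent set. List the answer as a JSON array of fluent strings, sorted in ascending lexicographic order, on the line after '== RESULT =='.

Compute (S \ del) ∪ add:
  pre ⊆ S: {at(office), key_at(k1,office)} ⊆ S  — applicable
  S \ del = {at(office), locked(d_kitchen_store)}
  ∪ add   = {at(office), have(k1), locked(d_kitchen_store)}

== RESULT ==
["at(office)", "have(k1)", "locked(d_kitchen_store)"]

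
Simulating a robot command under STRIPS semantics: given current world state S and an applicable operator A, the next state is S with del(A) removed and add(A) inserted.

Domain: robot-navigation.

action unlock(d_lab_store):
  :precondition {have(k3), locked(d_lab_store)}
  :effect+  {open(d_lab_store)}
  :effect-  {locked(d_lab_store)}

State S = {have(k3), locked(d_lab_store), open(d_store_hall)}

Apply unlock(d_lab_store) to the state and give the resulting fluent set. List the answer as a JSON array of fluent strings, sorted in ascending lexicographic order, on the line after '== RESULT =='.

Compute (S \ del) ∪ add:
  pre ⊆ S: {have(k3), locked(d_lab_store)} ⊆ S  — applicable
  S \ del = {have(k3), open(d_store_hall)}
  ∪ add   = {have(k3), open(d_lab_store), open(d_store_hall)}

== RESULT ==
["have(k3)", "open(d_lab_store)", "open(d_store_hall)"]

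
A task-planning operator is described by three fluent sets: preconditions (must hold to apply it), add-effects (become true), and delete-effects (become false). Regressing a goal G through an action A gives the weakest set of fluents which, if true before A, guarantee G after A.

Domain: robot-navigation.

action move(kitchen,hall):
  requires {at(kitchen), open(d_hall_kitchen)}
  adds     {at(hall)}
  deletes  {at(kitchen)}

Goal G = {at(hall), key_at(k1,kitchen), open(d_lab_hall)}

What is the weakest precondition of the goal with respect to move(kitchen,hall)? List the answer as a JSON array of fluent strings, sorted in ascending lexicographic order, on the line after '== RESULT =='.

Regress:
  G ∩ del = {}  (empty — regression defined)
  G \ add = {at(hall), key_at(k1,kitchen), open(d_lab_hall)} \ {at(hall)} = {key_at(k1,kitchen), open(d_lab_hall)}
  ∪ pre   = {key_at(k1,kitchen), open(d_lab_hall)} ∪ {at(kitchen), open(d_hall_kitchen)}
          = {at(kitchen), key_at(k1,kitchen), open(d_hall_kitchen), open(d_lab_hall)}

== RESULT ==
["at(kitchen)", "key_at(k1,kitchen)", "open(d_hall_kitchen)", "open(d_lab_hall)"]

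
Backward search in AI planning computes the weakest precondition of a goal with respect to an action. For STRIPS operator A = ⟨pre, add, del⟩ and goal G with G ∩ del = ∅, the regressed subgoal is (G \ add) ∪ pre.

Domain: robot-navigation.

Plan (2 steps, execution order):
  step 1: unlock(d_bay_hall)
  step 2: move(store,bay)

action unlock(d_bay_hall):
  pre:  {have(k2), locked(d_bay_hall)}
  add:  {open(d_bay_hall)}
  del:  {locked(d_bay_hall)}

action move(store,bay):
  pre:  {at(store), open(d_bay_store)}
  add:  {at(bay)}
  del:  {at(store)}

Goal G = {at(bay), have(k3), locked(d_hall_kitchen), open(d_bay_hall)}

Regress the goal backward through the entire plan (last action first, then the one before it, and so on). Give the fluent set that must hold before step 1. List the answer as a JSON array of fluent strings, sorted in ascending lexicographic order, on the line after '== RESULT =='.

Work backward from the goal:
  through step 2 (move(store,bay)): drop {at(bay)}, keep {have(k3), locked(d_hall_kitchen), open(d_bay_hall)}, require {at(store), open(d_bay_store)}
    → {at(store), have(k3), locked(d_hall_kitchen), open(d_bay_hall), open(d_bay_store)}
  through step 1 (unlock(d_bay_hall)): drop {open(d_bay_hall)}, keep {at(store), have(k3), locked(d_hall_kitchen), open(d_bay_store)}, require {have(k2), locked(d_bay_hall)}
    → {at(store), have(k2), have(k3), locked(d_bay_hall), locked(d_hall_kitchen), open(d_bay_store)}

== RESULT ==
["at(store)", "have(k2)", "have(k3)", "locked(d_bay_hall)", "locked(d_hall_kitchen)", "open(d_bay_store)"]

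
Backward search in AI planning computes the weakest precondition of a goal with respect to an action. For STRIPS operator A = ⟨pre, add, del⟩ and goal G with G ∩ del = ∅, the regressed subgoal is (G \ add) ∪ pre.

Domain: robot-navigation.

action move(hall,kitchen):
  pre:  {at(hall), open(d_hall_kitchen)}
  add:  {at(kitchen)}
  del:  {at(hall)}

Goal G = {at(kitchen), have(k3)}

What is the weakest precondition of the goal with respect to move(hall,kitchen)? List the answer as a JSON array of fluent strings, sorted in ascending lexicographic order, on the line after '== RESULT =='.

Regress:
  G ∩ del = {}  (empty — regression defined)
  G \ add = {at(kitchen), have(k3)} \ {at(kitchen)} = {have(k3)}
  ∪ pre   = {have(k3)} ∪ {at(hall), open(d_hall_kitchen)}
          = {at(hall), have(k3), open(d_hall_kitchen)}

== RESULT ==
["at(hall)", "have(k3)", "open(d_hall_kitchen)"]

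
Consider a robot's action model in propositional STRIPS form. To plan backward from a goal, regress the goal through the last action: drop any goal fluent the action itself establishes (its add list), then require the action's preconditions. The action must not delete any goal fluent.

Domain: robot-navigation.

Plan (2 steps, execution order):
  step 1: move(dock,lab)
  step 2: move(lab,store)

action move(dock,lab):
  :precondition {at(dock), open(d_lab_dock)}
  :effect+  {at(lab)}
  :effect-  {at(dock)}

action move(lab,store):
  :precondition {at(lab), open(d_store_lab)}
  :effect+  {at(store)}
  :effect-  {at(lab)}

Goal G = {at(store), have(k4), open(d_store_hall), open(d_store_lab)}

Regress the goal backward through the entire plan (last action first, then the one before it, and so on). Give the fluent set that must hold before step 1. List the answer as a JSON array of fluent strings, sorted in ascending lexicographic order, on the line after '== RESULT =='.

Regress step by step:
  through step 2 (move(lab,store)): drop {at(store)}, keep {have(k4), open(d_store_hall), open(d_store_lab)}, require {at(lab), open(d_store_lab)}
    → {at(lab), have(k4), open(d_store_hall), open(d_store_lab)}
  through step 1 (move(dock,lab)): drop {at(lab)}, keep {have(k4), open(d_store_hall), open(d_store_lab)}, require {at(dock), open(d_lab_dock)}
    → {at(dock), have(k4), open(d_lab_dock), open(d_store_hall), open(d_store_lab)}

== RESULT ==
["at(dock)", "have(k4)", "open(d_lab_dock)", "open(d_store_hall)", "open(d_store_lab)"]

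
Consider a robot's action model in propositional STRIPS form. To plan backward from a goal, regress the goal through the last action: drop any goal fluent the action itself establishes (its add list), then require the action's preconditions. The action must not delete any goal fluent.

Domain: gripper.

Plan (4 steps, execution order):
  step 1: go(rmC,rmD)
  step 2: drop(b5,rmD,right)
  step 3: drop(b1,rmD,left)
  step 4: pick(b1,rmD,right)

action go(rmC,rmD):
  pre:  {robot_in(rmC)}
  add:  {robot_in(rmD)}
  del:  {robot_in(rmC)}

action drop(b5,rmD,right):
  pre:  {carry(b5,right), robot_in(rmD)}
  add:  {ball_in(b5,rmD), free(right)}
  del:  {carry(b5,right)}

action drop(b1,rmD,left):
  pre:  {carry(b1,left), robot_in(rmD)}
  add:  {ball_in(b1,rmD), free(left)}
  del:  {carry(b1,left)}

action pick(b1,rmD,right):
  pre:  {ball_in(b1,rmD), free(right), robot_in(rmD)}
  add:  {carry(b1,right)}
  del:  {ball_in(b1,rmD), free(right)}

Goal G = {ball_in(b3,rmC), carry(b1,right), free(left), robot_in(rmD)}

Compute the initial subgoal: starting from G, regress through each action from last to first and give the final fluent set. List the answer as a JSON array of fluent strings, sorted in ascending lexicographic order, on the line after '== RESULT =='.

Regress step by step:
  through step 4 (pick(b1,rmD,right)): drop {carry(b1,right)}, keep {ball_in(b3,rmC), free(left), robot_in(rmD)}, require {ball_in(b1,rmD), free(right), robot_in(rmD)}
    → {ball_in(b1,rmD), ball_in(b3,rmC), free(left), free(right), robot_in(rmD)}
  through step 3 (drop(b1,rmD,left)): drop {ball_in(b1,rmD), free(left)}, keep {ball_in(b3,rmC), free(right), robot_in(rmD)}, require {carry(b1,left), robot_in(rmD)}
    → {ball_in(b3,rmC), carry(b1,left), free(right), robot_in(rmD)}
  through step 2 (drop(b5,rmD,right)): drop {free(right)}, keep {ball_in(b3,rmC), carry(b1,left), robot_in(rmD)}, require {carry(b5,right), robot_in(rmD)}
    → {ball_in(b3,rmC), carry(b1,left), carry(b5,right), robot_in(rmD)}
  through step 1 (go(rmC,rmD)): drop {robot_in(rmD)}, keep {ball_in(b3,rmC), carry(b1,left), carry(b5,right)}, require {robot_in(rmC)}
    → {ball_in(b3,rmC), carry(b1,left), carry(b5,right), robot_in(rmC)}

== RESULT ==
["ball_in(b3,rmC)", "carry(b1,left)", "carry(b5,right)", "robot_in(rmC)"]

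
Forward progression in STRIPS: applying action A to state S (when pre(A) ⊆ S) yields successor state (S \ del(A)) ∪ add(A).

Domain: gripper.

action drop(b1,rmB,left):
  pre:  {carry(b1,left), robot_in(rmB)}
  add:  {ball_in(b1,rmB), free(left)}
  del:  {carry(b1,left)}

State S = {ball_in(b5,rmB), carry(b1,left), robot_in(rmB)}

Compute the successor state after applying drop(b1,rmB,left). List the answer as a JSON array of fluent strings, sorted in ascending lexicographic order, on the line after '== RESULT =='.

Compute (S \ del) ∪ add:
  pre ⊆ S: {carry(b1,left), robot_in(rmB)} ⊆ S  — applicable
  S \ del = {ball_in(b5,rmB), robot_in(rmB)}
  ∪ add   = {ball_in(b1,rmB), ball_in(b5,rmB), free(left), robot_in(rmB)}

== RESULT ==
["ball_in(b1,rmB)", "ball_in(b5,rmB)", "free(left)", "robot_in(rmB)"]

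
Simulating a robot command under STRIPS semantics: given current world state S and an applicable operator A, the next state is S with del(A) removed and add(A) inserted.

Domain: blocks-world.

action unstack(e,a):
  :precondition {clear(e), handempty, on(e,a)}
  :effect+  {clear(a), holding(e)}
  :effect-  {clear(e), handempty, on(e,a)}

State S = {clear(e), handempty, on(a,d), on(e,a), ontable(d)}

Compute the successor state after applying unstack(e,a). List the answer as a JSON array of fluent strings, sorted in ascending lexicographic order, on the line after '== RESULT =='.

Progress:
  pre ⊆ S: {clear(e), handempty, on(e,a)} ⊆ S  — applicable
  S \ del = {on(a,d), ontable(d)}
  ∪ add   = {clear(a), holding(e), on(a,d), ontable(d)}

== RESULT ==
["clear(a)", "holding(e)", "on(a,d)", "ontable(d)"]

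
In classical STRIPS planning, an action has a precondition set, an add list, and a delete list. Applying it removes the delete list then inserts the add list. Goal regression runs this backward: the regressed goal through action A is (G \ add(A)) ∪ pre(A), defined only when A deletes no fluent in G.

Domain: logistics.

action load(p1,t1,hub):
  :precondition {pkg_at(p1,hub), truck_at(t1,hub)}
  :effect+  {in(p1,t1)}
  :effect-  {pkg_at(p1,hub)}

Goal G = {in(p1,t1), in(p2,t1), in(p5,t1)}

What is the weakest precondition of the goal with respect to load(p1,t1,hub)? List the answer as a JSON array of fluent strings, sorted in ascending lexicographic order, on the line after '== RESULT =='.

Regress:
  G ∩ del = {}  (empty — regression defined)
  G \ add = {in(p1,t1), in(p2,t1), in(p5,t1)} \ {in(p1,t1)} = {in(p2,t1), in(p5,t1)}
  ∪ pre   = {in(p2,t1), in(p5,t1)} ∪ {pkg_at(p1,hub), truck_at(t1,hub)}
          = {in(p2,t1), in(p5,t1), pkg_at(p1,hub), truck_at(t1,hub)}

== RESULT ==
["in(p2,t1)", "in(p5,t1)", "pkg_at(p1,hub)", "truck_at(t1,hub)"]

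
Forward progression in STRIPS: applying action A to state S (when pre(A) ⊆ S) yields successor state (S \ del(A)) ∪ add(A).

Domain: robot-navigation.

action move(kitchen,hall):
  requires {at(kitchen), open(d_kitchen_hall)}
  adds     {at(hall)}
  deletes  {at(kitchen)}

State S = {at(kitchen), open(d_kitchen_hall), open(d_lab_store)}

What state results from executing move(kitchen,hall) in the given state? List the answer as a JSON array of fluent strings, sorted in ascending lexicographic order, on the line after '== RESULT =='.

Progress:
  pre ⊆ S: {at(kitchen), open(d_kitchen_hall)} ⊆ S  — applicable
  S \ del = {open(d_kitchen_hall), open(d_lab_store)}
  ∪ add   = {at(hall), open(d_kitchen_hall), open(d_lab_store)}

== RESULT ==
["at(hall)", "open(d_kitchen_hall)", "open(d_lab_store)"]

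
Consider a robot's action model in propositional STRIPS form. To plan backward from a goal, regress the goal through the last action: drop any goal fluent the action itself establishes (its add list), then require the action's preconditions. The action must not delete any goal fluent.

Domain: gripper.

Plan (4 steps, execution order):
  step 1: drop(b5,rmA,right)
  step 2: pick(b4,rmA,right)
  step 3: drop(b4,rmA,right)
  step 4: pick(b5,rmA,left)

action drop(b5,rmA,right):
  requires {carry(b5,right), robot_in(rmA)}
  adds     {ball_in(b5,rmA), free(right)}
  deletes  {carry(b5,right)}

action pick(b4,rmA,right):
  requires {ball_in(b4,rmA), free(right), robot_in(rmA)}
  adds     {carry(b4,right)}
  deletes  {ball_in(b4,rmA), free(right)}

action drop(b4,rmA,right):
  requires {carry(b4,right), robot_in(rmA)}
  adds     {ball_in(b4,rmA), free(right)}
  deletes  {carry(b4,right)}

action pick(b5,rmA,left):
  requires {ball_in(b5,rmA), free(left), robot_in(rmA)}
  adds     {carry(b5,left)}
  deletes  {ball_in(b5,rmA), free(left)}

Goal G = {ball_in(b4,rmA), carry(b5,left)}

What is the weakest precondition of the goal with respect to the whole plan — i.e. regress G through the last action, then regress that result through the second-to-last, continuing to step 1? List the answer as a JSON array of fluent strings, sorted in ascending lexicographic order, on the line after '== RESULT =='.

Regress step by step:
  through step 4 (pick(b5,rmA,left)): drop {carry(b5,left)}, keep {ball_in(b4,rmA)}, require {ball_in(b5,rmA), free(left), robot_in(rmA)}
    → {ball_in(b4,rmA), ball_in(b5,rmA), free(left), robot_in(rmA)}
  through step 3 (drop(b4,rmA,right)): drop {ball_in(b4,rmA)}, keep {ball_in(b5,rmA), free(left), robot_in(rmA)}, require {carry(b4,right), robot_in(rmA)}
    → {ball_in(b5,rmA), carry(b4,right), free(left), robot_in(rmA)}
  through step 2 (pick(b4,rmA,right)): drop {carry(b4,right)}, keep {ball_in(b5,rmA), free(left), robot_in(rmA)}, require {ball_in(b4,rmA), free(right), robot_in(rmA)}
    → {ball_in(b4,rmA), ball_in(b5,rmA), free(left), free(right), robot_in(rmA)}
  through step 1 (drop(b5,rmA,right)): drop {ball_in(b5,rmA), free(right)}, keep {ball_in(b4,rmA), free(left), robot_in(rmA)}, require {carry(b5,right), robot_in(rmA)}
    → {ball_in(b4,rmA), carry(b5,right), free(left), robot_in(rmA)}

== RESULT ==
["ball_in(b4,rmA)", "carry(b5,right)", "free(left)", "robot_in(rmA)"]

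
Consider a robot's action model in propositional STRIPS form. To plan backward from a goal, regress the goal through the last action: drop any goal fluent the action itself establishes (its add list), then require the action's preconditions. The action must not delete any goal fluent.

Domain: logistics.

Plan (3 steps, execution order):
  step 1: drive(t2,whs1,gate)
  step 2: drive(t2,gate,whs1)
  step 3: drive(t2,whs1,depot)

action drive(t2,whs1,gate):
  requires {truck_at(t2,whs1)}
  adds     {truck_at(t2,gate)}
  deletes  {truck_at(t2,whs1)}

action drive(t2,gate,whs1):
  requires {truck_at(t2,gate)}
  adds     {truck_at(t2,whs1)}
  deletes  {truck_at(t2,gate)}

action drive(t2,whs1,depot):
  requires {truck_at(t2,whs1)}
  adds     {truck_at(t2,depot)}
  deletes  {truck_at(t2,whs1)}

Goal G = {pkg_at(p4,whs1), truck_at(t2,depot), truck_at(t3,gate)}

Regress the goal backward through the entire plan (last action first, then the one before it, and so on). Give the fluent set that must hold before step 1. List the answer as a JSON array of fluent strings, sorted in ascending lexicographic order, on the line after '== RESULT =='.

Regress step by step:
  through step 3 (drive(t2,whs1,depot)): drop {truck_at(t2,depot)}, keep {pkg_at(p4,whs1), truck_at(t3,gate)}, require {truck_at(t2,whs1)}
    → {pkg_at(p4,whs1), truck_at(t2,whs1), truck_at(t3,gate)}
  through step 2 (drive(t2,gate,whs1)): drop {truck_at(t2,whs1)}, keep {pkg_at(p4,whs1), truck_at(t3,gate)}, require {truck_at(t2,gate)}
    → {pkg_at(p4,whs1), truck_at(t2,gate), truck_at(t3,gate)}
  through step 1 (drive(t2,whs1,gate)): drop {truck_at(t2,gate)}, keep {pkg_at(p4,whs1), truck_at(t3,gate)}, require {truck_at(t2,whs1)}
    → {pkg_at(p4,whs1), truck_at(t2,whs1), truck_at(t3,gate)}

== RESULT ==
["pkg_at(p4,whs1)", "truck_at(t2,whs1)", "truck_at(t3,gate)"]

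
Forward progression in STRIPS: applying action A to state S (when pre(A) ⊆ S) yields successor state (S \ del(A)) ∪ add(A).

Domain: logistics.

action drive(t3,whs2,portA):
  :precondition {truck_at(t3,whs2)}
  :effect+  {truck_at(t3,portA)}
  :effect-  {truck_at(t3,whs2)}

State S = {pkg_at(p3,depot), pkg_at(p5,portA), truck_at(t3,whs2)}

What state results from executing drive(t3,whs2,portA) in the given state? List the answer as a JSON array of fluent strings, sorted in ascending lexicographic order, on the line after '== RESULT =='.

Compute (S \ del) ∪ add:
  pre ⊆ S: {truck_at(t3,whs2)} ⊆ S  — applicable
  S \ del = {pkg_at(p3,depot), pkg_at(p5,portA)}
  ∪ add   = {pkg_at(p3,depot), pkg_at(p5,portA), truck_at(t3,portA)}

== RESULT ==
["pkg_at(p3,depot)", "pkg_at(p5,portA)", "truck_at(t3,portA)"]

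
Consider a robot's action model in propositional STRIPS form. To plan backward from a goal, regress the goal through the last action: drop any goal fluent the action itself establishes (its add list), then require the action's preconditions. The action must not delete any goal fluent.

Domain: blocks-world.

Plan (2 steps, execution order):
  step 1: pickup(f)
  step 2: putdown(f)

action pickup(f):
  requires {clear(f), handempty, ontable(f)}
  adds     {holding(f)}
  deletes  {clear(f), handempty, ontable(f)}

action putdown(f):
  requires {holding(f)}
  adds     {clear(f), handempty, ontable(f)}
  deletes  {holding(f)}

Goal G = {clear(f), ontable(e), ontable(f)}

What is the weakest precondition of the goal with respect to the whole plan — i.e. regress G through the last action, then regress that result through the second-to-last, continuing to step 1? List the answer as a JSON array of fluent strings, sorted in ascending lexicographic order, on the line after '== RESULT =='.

Work backward from the goal:
  through step 2 (putdown(f)): drop {clear(f), ontable(f)}, keep {ontable(e)}, require {holding(f)}
    → {holding(f), ontable(e)}
  through step 1 (pickup(f)): drop {holding(f)}, keep {ontable(e)}, require {clear(f), handempty, ontable(f)}
    → {clear(f), handempty, ontable(e), ontable(f)}

== RESULT ==
["clear(f)", "handempty", "ontable(e)", "ontable(f)"]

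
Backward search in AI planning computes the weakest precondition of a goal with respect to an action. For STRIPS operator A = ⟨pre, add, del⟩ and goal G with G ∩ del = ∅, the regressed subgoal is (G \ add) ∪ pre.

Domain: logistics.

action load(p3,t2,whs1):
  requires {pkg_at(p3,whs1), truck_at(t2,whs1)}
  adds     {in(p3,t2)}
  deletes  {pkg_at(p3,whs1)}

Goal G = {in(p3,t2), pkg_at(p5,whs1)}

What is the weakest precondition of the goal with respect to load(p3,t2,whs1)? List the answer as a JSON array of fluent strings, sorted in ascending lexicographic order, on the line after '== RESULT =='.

Regress:
  G ∩ del = {}  (empty — regression defined)
  G \ add = {in(p3,t2), pkg_at(p5,whs1)} \ {in(p3,t2)} = {pkg_at(p5,whs1)}
  ∪ pre   = {pkg_at(p5,whs1)} ∪ {pkg_at(p3,whs1), truck_at(t2,whs1)}
          = {pkg_at(p3,whs1), pkg_at(p5,whs1), truck_at(t2,whs1)}

== RESULT ==
["pkg_at(p3,whs1)", "pkg_at(p5,whs1)", "truck_at(t2,whs1)"]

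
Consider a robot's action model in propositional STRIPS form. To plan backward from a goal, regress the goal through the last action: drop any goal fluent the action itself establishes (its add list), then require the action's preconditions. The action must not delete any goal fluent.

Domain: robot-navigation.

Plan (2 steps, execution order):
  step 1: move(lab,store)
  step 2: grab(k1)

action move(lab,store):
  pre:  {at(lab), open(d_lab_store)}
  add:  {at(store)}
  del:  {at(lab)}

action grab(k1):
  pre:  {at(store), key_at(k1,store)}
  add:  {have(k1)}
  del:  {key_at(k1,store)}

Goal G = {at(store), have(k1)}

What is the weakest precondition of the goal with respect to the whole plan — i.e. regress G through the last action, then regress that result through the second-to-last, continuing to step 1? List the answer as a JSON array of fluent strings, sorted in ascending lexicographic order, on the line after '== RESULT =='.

Work backward from the goal:
  through step 2 (grab(k1)): drop {have(k1)}, keep {at(store)}, require {at(store), key_at(k1,store)}
    → {at(store), key_at(k1,store)}
  through step 1 (move(lab,store)): drop {at(store)}, keep {key_at(k1,store)}, require {at(lab), open(d_lab_store)}
    → {at(lab), key_at(k1,store), open(d_lab_store)}

== RESULT ==
["at(lab)", "key_at(k1,store)", "open(d_lab_store)"]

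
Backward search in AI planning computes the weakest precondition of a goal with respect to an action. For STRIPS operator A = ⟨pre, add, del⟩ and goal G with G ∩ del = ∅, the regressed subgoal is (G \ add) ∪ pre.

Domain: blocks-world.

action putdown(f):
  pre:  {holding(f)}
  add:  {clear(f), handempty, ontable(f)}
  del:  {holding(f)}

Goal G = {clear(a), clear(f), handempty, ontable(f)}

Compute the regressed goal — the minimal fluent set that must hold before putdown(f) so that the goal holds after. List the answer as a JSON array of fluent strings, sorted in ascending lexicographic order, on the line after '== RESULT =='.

Regress:
  G ∩ del = {}  (empty — regression defined)
  G \ add = {clear(a), clear(f), handempty, ontable(f)} \ {clear(f), handempty, ontable(f)} = {clear(a)}
  ∪ pre   = {clear(a)} ∪ {holding(f)}
          = {clear(a), holding(f)}

== RESULT ==
["clear(a)", "holding(f)"]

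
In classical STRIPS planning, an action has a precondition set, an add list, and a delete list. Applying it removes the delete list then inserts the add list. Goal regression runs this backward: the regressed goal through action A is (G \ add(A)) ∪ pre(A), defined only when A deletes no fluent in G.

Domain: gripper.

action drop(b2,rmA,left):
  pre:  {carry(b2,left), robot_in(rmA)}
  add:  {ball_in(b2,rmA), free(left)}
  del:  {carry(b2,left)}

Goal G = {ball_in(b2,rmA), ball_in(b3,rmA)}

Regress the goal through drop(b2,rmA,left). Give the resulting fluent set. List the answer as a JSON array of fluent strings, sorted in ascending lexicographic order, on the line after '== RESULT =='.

Regress:
  G ∩ del = {}  (empty — regression defined)
  G \ add = {ball_in(b2,rmA), ball_in(b3,rmA)} \ {ball_in(b2,rmA), free(left)} = {ball_in(b3,rmA)}
  ∪ pre   = {ball_in(b3,rmA)} ∪ {carry(b2,left), robot_in(rmA)}
          = {ball_in(b3,rmA), carry(b2,left), robot_in(rmA)}

== RESULT ==
["ball_in(b3,rmA)", "carry(b2,left)", "robot_in(rmA)"]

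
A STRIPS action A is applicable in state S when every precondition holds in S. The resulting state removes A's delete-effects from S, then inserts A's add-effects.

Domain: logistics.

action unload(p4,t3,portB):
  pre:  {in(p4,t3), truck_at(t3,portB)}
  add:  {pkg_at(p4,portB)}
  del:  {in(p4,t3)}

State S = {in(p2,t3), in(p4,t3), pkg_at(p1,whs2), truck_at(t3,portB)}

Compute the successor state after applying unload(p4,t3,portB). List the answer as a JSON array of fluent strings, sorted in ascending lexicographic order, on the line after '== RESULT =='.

Compute (S \ del) ∪ add:
  pre ⊆ S: {in(p4,t3), truck_at(t3,portB)} ⊆ S  — applicable
  S \ del = {in(p2,t3), pkg_at(p1,whs2), truck_at(t3,portB)}
  ∪ add   = {in(p2,t3), pkg_at(p1,whs2), pkg_at(p4,portB), truck_at(t3,portB)}

== RESULT ==
["in(p2,t3)", "pkg_at(p1,whs2)", "pkg_at(p4,portB)", "truck_at(t3,portB)"]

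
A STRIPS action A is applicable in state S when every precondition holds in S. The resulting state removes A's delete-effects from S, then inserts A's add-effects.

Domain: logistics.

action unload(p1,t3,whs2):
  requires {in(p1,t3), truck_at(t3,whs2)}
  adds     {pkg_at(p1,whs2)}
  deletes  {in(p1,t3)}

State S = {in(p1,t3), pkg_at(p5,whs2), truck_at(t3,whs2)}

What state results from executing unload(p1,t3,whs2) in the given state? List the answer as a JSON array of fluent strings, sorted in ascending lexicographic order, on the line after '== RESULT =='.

Progress:
  pre ⊆ S: {in(p1,t3), truck_at(t3,whs2)} ⊆ S  — applicable
  S \ del = {pkg_at(p5,whs2), truck_at(t3,whs2)}
  ∪ add   = {pkg_at(p1,whs2), pkg_at(p5,whs2), truck_at(t3,whs2)}

== RESULT ==
["pkg_at(p1,whs2)", "pkg_at(p5,whs2)", "truck_at(t3,whs2)"]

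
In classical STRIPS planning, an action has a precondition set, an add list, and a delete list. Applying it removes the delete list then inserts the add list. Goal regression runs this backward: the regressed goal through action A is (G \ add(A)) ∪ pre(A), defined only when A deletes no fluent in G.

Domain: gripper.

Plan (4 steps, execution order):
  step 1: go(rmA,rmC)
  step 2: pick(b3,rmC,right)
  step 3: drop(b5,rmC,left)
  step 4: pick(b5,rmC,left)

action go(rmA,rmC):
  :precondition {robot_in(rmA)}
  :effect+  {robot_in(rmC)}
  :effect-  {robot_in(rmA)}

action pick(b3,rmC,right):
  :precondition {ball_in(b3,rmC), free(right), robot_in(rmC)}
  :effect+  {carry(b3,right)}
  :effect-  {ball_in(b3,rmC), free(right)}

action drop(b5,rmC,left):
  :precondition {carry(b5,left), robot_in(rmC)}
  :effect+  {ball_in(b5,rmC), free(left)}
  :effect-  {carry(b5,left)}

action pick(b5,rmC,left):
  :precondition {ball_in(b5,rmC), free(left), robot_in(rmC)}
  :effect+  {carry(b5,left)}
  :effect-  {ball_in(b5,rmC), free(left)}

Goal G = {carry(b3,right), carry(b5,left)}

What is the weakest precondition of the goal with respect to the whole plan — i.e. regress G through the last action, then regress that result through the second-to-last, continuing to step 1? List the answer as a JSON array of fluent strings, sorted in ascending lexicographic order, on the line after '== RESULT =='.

Regress step by step:
  through step 4 (pick(b5,rmC,left)): drop {carry(b5,left)}, keep {carry(b3,right)}, require {ball_in(b5,rmC), free(left), robot_in(rmC)}
    → {ball_in(b5,rmC), carry(b3,right), free(left), robot_in(rmC)}
  through step 3 (drop(b5,rmC,left)): drop {ball_in(b5,rmC), free(left)}, keep {carry(b3,right), robot_in(rmC)}, require {carry(b5,left), robot_in(rmC)}
    → {carry(b3,right), carry(b5,left), robot_in(rmC)}
  through step 2 (pick(b3,rmC,right)): drop {carry(b3,right)}, keep {carry(b5,left), robot_in(rmC)}, require {ball_in(b3,rmC), free(right), robot_in(rmC)}
    → {ball_in(b3,rmC), carry(b5,left), free(right), robot_in(rmC)}
  through step 1 (go(rmA,rmC)): drop {robot_in(rmC)}, keep {ball_in(b3,rmC), carry(b5,left), free(right)}, require {robot_in(rmA)}
    → {ball_in(b3,rmC), carry(b5,left), free(right), robot_in(rmA)}

== RESULT ==
["ball_in(b3,rmC)", "carry(b5,left)", "free(right)", "robot_in(rmA)"]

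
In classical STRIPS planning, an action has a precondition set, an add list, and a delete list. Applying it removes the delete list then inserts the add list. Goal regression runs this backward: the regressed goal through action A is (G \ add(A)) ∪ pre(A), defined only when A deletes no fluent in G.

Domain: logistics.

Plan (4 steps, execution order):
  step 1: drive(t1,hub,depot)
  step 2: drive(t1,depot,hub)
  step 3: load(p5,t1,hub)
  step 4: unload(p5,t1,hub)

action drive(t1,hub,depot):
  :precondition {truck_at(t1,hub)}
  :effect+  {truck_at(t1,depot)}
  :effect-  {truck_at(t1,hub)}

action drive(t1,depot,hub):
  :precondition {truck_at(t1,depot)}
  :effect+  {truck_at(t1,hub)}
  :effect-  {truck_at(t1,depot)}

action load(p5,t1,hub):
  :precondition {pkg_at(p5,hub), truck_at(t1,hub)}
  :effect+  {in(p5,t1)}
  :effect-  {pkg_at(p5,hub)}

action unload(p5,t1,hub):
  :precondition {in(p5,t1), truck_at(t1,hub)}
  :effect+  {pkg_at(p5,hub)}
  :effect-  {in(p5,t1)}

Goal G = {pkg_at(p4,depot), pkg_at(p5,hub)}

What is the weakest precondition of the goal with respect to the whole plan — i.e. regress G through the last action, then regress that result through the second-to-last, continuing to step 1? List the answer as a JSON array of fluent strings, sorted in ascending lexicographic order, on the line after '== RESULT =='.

Work backward from the goal:
  through step 4 (unload(p5,t1,hub)): drop {pkg_at(p5,hub)}, keep {pkg_at(p4,depot)}, require {in(p5,t1), truck_at(t1,hub)}
    → {in(p5,t1), pkg_at(p4,depot), truck_at(t1,hub)}
  through step 3 (load(p5,t1,hub)): drop {in(p5,t1)}, keep {pkg_at(p4,depot), truck_at(t1,hub)}, require {pkg_at(p5,hub), truck_at(t1,hub)}
    → {pkg_at(p4,depot), pkg_at(p5,hub), truck_at(t1,hub)}
  through step 2 (drive(t1,depot,hub)): drop {truck_at(t1,hub)}, keep {pkg_at(p4,depot), pkg_at(p5,hub)}, require {truck_at(t1,depot)}
    → {pkg_at(p4,depot), pkg_at(p5,hub), truck_at(t1,depot)}
  through step 1 (drive(t1,hub,depot)): drop {truck_at(t1,depot)}, keep {pkg_at(p4,depot), pkg_at(p5,hub)}, require {truck_at(t1,hub)}
    → {pkg_at(p4,depot), pkg_at(p5,hub), truck_at(t1,hub)}

== RESULT ==
["pkg_at(p4,depot)", "pkg_at(p5,hub)", "truck_at(t1,hub)"]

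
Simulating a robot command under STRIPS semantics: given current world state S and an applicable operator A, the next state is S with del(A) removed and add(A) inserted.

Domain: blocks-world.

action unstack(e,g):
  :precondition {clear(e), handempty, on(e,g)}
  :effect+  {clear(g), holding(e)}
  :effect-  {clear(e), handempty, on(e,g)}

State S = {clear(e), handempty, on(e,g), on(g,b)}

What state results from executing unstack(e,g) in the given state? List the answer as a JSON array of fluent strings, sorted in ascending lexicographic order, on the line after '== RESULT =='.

Progress:
  pre ⊆ S: {clear(e), handempty, on(e,g)} ⊆ S  — applicable
  S \ del = {on(g,b)}
  ∪ add   = {clear(g), holding(e), on(g,b)}

== RESULT ==
["clear(g)", "holding(e)", "on(g,b)"]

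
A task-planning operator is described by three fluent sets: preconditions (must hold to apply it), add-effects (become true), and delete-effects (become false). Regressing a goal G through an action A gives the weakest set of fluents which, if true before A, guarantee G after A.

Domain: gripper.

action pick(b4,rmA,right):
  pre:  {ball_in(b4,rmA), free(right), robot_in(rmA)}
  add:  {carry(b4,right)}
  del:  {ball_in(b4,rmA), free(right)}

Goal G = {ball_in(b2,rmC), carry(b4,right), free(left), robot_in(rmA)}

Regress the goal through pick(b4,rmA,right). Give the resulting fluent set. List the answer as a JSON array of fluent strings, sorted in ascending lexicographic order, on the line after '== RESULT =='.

Compute (G \ add) ∪ pre:
  G ∩ del = {}  (empty — regression defined)
  G \ add = {ball_in(b2,rmC), carry(b4,right), free(left), robot_in(rmA)} \ {carry(b4,right)} = {ball_in(b2,rmC), free(left), robot_in(rmA)}
  ∪ pre   = {ball_in(b2,rmC), free(left), robot_in(rmA)} ∪ {ball_in(b4,rmA), free(right), robot_in(rmA)}
          = {ball_in(b2,rmC), ball_in(b4,rmA), free(left), free(right), robot_in(rmA)}

== RESULT ==
["ball_in(b2,rmC)", "ball_in(b4,rmA)", "free(left)", "free(right)", "robot_in(rmA)"]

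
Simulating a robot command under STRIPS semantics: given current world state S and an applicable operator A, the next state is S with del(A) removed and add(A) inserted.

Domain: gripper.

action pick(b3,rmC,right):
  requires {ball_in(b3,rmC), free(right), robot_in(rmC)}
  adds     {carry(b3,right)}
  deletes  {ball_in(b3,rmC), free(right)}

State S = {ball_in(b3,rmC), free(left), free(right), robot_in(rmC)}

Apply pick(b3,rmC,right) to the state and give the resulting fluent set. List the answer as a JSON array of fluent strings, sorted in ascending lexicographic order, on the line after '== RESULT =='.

Progress:
  pre ⊆ S: {ball_in(b3,rmC), free(right), robot_in(rmC)} ⊆ S  — applicable
  S \ del = {free(left), robot_in(rmC)}
  ∪ add   = {carry(b3,right), free(left), robot_in(rmC)}

== RESULT ==
["carry(b3,right)", "free(left)", "robot_in(rmC)"]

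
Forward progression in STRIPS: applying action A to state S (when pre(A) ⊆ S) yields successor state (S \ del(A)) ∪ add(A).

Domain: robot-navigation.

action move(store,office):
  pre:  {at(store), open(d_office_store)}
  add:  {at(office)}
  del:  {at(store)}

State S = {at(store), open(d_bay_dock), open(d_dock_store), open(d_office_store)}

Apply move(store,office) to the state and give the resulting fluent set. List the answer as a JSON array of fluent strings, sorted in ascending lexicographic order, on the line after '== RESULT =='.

Progress:
  pre ⊆ S: {at(store), open(d_office_store)} ⊆ S  — applicable
  S \ del = {open(d_bay_dock), open(d_dock_store), open(d_office_store)}
  ∪ add   = {at(office), open(d_bay_dock), open(d_dock_store), open(d_office_store)}

== RESULT ==
["at(office)", "open(d_bay_dock)", "open(d_dock_store)", "open(d_office_store)"]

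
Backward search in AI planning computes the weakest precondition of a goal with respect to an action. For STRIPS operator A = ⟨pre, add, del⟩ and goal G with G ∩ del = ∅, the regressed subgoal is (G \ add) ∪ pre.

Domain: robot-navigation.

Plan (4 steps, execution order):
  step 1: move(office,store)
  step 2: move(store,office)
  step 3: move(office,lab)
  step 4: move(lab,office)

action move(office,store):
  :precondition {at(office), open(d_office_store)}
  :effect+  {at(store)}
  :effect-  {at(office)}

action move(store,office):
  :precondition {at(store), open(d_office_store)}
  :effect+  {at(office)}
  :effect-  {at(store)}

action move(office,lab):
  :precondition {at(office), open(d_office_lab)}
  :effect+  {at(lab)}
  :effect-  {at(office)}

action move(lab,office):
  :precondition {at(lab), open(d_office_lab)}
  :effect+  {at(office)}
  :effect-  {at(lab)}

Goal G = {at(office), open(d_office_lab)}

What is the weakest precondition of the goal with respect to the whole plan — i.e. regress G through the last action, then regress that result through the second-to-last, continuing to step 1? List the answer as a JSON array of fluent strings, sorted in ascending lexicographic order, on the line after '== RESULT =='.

Work backward from the goal:
  through step 4 (move(lab,office)): drop {at(office)}, keep {open(d_office_lab)}, require {at(lab), open(d_office_lab)}
    → {at(lab), open(d_office_lab)}
  through step 3 (move(office,lab)): drop {at(lab)}, keep {open(d_office_lab)}, require {at(office), open(d_office_lab)}
    → {at(office), open(d_office_lab)}
  through step 2 (move(store,office)): drop {at(office)}, keep {open(d_office_lab)}, require {at(store), open(d_office_store)}
    → {at(store), open(d_office_lab), open(d_office_store)}
  through step 1 (move(office,store)): drop {at(store)}, keep {open(d_office_lab), open(d_office_store)}, require {at(office), open(d_office_store)}
    → {at(office), open(d_office_lab), open(d_office_store)}

== RESULT ==
["at(office)", "open(d_office_lab)", "open(d_office_store)"]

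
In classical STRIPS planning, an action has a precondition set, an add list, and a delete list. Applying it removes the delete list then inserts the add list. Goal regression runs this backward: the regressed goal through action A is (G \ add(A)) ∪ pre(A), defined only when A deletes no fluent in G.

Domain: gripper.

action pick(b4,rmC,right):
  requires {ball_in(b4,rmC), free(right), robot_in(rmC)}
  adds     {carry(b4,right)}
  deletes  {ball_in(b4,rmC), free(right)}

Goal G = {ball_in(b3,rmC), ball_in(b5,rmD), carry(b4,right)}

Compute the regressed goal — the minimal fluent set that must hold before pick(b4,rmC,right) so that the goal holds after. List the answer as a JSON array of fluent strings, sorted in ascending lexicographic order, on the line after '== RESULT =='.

Compute (G \ add) ∪ pre:
  G ∩ del = {}  (empty — regression defined)
  G \ add = {ball_in(b3,rmC), ball_in(b5,rmD), carry(b4,right)} \ {carry(b4,right)} = {ball_in(b3,rmC), ball_in(b5,rmD)}
  ∪ pre   = {ball_in(b3,rmC), ball_in(b5,rmD)} ∪ {ball_in(b4,rmC), free(right), robot_in(rmC)}
          = {ball_in(b3,rmC), ball_in(b4,rmC), ball_in(b5,rmD), free(right), robot_in(rmC)}

== RESULT ==
["ball_in(b3,rmC)", "ball_in(b4,rmC)", "ball_in(b5,rmD)", "free(right)", "robot_in(rmC)"]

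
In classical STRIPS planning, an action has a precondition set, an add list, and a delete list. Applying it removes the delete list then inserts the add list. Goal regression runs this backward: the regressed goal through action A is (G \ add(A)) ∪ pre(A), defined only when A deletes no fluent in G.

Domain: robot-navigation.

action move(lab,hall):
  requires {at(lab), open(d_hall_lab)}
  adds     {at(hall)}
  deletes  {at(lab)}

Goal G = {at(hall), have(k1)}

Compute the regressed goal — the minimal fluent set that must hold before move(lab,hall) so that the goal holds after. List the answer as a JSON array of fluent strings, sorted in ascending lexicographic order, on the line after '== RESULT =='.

Regress:
  G ∩ del = {}  (empty — regression defined)
  G \ add = {at(hall), have(k1)} \ {at(hall)} = {have(k1)}
  ∪ pre   = {have(k1)} ∪ {at(lab), open(d_hall_lab)}
          = {at(lab), have(k1), open(d_hall_lab)}

== RESULT ==
["at(lab)", "have(k1)", "open(d_hall_lab)"]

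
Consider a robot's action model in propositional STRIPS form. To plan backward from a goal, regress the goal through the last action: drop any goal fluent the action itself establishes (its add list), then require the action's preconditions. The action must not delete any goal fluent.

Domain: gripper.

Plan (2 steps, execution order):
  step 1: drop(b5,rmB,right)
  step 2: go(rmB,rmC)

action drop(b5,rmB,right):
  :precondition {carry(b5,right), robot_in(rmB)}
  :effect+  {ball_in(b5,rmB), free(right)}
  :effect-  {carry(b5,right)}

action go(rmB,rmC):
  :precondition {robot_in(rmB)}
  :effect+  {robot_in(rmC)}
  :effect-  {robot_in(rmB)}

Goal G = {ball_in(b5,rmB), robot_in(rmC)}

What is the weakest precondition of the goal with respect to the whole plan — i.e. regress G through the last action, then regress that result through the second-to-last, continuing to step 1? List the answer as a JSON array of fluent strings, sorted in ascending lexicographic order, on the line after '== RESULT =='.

Regress step by step:
  through step 2 (go(rmB,rmC)): drop {robot_in(rmC)}, keep {ball_in(b5,rmB)}, require {robot_in(rmB)}
    → {ball_in(b5,rmB), robot_in(rmB)}
  through step 1 (drop(b5,rmB,right)): drop {ball_in(b5,rmB)}, keep {robot_in(rmB)}, require {carry(b5,right), robot_in(rmB)}
    → {carry(b5,right), robot_in(rmB)}

== RESULT ==
["carry(b5,right)", "robot_in(rmB)"]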